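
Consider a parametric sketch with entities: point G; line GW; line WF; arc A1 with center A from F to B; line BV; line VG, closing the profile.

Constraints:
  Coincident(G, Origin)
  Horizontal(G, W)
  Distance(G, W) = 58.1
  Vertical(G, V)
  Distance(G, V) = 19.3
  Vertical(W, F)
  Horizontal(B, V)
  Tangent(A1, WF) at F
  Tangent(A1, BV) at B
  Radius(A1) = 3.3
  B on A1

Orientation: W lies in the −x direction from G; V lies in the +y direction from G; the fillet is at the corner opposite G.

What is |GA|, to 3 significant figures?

57.1

G is at the origin; G and W share the same y with |GW| = 58.1 and W on the −x side, so W = (-58.1, 0.00). GV is vertical with |GV| = 19.3 and V on the +y side, so V = (0.00, 19.3). The virtual corner opposite G is at (-58.1, 19.3). The tangent condition forces AF to be normal to WF and tangency of A1 to BV means the radius AB is perpendicular to BV, with radius 3.3, so the center A sits 3.3 in from both sides at A = (-54.8, 16.0). Then |GA| = |A − G| = 57.1.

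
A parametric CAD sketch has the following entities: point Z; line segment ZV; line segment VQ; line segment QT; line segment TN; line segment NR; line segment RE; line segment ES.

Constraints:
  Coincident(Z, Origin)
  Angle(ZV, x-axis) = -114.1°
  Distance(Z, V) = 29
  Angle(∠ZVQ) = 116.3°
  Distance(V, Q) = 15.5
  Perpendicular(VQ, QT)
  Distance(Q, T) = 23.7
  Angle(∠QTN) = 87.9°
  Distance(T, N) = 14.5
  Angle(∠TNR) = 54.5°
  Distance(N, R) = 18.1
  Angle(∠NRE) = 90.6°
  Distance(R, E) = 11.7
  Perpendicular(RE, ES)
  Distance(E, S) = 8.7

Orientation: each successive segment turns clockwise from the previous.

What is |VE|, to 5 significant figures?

26.640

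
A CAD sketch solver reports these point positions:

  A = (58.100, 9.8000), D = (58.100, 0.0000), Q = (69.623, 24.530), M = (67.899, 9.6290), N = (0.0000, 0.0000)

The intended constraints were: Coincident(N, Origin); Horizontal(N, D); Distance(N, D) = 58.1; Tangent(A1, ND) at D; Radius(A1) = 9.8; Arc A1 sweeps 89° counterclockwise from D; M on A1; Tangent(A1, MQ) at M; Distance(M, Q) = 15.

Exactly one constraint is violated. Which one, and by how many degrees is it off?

Tangent(A1, MQ) at M — off by 5.60°.

N = (0.00, 0.00) ✓; N.y = 0.00, D.y = 0.00 ✓; |ND| = 58.10 ✓; ∠(AD, DN) = 90.00° ✓; |AD| = 9.800 ✓; bearing(A→M) − bearing(A→D) = 89.00° ✓; |AM| = 9.800 ✓; ∠(AM, MQ) = 95.60° ✗; |MQ| = 15.00 ✓.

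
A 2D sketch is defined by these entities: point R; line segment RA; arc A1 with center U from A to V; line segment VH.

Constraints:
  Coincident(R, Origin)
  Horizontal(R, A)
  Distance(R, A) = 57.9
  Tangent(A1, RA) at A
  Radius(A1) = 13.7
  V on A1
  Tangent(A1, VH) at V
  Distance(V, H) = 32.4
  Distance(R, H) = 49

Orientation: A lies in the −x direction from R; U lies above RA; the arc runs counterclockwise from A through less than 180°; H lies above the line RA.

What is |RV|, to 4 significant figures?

46.17

R is at the origin; RA is horizontal with |RA| = 57.9 and A on the −x side, so A = (-57.90, 0.000). A1 meets RA tangentially, so UA is at right angles to RA, so U = A + (0, 13.7) = (-57.90, 13.70). Since UV ⟂ VH (tangency), |UH| = √(13.7² + 32.4²) = 35.18 regardless of where V sits on A1. So H lies on both circle(R, 49.0) and circle(U, 35.18); the above-RA intersection is H = (-31.80, 37.28). V is the foot of the tangent from H: V = (-45.48, 7.914).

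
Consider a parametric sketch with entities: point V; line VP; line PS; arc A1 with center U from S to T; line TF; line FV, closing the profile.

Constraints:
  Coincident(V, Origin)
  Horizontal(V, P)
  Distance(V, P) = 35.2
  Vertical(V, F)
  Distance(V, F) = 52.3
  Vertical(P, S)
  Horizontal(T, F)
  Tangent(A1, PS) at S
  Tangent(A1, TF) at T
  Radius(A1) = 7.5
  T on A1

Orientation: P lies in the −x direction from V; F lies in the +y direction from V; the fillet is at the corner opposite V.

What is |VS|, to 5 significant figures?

56.974

V is at the origin; V and P share the same y with |VP| = 35.2 and P on the −x side, so P = (-35.200, 0.0000). V and F share the same x with |VF| = 52.3 and F on the +y side, so F = (0.0000, 52.300). The virtual corner opposite V is at (-35.200, 52.300). The tangent condition forces US to be normal to PS and since A1 is tangent to TF there, UT ⟂ TF, with radius 7.5, so the center U sits 7.5 in from both sides at U = (-27.700, 44.800). That places the tangent points at S = (-35.200, 44.800) on PS and T = (-27.700, 52.300) on TF. Then |VS| = |S − V| = 56.974.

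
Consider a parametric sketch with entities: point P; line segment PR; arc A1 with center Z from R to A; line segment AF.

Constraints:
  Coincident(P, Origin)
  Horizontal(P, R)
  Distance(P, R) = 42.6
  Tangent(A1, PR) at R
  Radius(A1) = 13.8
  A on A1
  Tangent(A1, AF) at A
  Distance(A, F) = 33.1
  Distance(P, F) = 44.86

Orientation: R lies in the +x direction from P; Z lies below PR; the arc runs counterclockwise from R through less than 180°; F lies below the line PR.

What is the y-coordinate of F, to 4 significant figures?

-40.69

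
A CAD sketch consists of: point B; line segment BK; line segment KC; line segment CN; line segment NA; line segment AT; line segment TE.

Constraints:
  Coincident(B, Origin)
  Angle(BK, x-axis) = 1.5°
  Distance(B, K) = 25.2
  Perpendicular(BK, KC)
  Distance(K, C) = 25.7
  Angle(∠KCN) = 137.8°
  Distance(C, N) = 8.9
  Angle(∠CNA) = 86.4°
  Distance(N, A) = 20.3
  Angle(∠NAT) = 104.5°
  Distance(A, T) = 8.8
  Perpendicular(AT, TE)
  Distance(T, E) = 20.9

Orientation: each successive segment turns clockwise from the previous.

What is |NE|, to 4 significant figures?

13.94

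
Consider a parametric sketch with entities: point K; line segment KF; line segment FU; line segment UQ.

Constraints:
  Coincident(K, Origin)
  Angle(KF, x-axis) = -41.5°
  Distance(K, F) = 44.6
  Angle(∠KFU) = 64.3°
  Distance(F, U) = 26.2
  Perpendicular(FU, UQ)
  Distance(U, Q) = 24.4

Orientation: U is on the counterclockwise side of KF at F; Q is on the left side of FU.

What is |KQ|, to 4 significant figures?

17.21

K is at the origin; KF runs at -41.5° with length 44.6, so F = 44.6·(cos -41.5°, sin -41.5°) = (33.40, -29.55). ∠KFU = 64.3°, so FU runs at -41.5° + (180° − 64.3°) = 74.20° from the x-axis; with |FU| = 26.2, U = F + 26.2·(cos 74.20°, sin 74.20°) = (40.54, -4.343). FU is perpendicular to UQ; with |UQ| = 24.4 on the left of FU, Q = U + 24.4·(-0.9622, 0.2723) = (17.06, 2.301). Then |KQ| = |Q − K| = 17.21.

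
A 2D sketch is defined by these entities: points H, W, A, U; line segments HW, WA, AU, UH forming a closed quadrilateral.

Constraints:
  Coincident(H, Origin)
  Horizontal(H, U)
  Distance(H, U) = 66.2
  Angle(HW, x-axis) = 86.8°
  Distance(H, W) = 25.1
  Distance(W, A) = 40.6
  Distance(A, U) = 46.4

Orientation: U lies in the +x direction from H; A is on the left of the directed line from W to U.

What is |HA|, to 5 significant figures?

55.166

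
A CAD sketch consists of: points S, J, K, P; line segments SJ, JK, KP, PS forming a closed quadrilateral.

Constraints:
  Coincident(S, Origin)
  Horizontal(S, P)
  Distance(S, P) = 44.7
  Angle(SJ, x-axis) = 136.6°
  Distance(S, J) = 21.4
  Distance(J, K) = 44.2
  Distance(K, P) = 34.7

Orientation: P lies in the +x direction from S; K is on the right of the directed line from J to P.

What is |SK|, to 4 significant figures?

22.87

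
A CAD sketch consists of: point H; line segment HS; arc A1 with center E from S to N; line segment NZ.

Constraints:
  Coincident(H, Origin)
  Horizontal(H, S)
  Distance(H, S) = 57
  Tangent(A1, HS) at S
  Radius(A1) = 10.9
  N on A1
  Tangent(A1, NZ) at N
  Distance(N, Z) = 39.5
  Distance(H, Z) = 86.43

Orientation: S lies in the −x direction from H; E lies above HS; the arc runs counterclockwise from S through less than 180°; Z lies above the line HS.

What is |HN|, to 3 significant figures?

51.1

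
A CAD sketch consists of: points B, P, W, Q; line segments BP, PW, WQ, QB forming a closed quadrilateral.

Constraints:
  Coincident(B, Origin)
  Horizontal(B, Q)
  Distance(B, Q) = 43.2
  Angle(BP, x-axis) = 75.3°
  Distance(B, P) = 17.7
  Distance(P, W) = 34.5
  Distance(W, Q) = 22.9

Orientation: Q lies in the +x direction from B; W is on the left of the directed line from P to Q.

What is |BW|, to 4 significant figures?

44.63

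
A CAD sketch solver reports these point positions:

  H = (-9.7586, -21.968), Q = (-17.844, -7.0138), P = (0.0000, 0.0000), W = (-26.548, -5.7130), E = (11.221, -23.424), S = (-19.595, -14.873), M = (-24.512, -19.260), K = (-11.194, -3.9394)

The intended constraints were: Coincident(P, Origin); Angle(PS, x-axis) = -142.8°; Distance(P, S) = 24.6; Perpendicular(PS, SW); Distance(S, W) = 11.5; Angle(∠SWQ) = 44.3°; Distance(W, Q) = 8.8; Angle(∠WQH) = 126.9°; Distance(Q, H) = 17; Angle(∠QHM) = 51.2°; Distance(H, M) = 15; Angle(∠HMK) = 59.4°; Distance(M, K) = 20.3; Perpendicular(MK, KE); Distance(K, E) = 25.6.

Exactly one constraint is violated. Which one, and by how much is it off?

Distance(K, E) = 25.6 — off by 4.10.

P = (0.00, 0.00) ✓; PS at -142.8° ✓; |PS| = 24.60 ✓; ∠(PS, SW) = 90.00° ✓; |SW| = 11.50 ✓; ∠SWQ = 44.30° ✓; |WQ| = 8.801 ✓; ∠WQH = 126.9° ✓; |QH| = 17.00 ✓; ∠QHM = 51.20° ✓; |HM| = 15.00 ✓; ∠HMK = 59.40° ✓; |MK| = 20.30 ✓; ∠(MK, KE) = 90.00° ✓; |KE| = 29.70 ✗.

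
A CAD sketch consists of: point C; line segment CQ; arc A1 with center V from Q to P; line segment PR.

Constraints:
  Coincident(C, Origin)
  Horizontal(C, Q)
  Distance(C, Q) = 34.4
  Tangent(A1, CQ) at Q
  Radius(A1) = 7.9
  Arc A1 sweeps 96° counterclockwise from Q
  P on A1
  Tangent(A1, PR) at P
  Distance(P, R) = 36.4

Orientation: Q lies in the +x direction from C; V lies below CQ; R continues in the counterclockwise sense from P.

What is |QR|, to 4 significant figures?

45.11

On A1, Q sits at bearing 90° from V; a 96° counterclockwise sweep puts P at bearing 186°, so P = V + 7.9·(cos 186°, sin 186°) = (26.54, -8.726). The tangent condition forces VP to be normal to PR, so PR runs along (−sin 186°, cos 186°); with |PR| = 36.4, R = (30.35, -44.93). Then |QR| = |R − Q| = 45.11.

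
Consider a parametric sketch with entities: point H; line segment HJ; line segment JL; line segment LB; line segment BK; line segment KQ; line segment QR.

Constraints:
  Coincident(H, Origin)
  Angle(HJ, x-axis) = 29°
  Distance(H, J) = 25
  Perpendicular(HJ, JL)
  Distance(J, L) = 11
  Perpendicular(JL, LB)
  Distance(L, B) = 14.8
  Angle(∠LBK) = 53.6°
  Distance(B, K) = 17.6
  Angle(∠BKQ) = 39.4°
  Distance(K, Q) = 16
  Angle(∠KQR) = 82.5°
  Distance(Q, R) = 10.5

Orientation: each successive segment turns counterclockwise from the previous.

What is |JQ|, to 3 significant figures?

13.3

H is at the origin; HJ runs at 29.0° with length 25.0, so J = (21.9, 12.1). HJ is perpendicular to JL, so JL runs at 119°; with |JL| = 11.0, L = (16.5, 21.7). JL is perpendicular to LB, so LB runs at -151°; with |LB| = 14.8, B = (3.59, 14.6). ∠LBK = 53.6° gives BK at -24.6° from the x-axis; with |BK| = 17.6, K = (19.6, 7.24). ∠BKQ = 39.4° gives KQ at 116° from the x-axis; with |KQ| = 16.0, Q = (12.6, 21.6). Then |JQ| = |Q − J| = 13.3.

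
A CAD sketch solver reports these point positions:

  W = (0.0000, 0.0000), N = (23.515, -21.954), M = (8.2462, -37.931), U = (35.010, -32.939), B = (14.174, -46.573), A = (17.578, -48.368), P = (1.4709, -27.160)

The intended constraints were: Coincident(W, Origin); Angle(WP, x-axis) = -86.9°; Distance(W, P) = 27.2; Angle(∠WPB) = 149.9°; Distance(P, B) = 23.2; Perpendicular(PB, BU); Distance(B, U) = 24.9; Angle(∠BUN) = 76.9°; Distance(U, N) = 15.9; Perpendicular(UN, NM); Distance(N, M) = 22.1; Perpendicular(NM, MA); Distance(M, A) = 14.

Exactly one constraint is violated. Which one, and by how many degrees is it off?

Perpendicular(NM, MA) — off by 4.50°.

W = (0.00, 0.00) ✓; WP at -86.90° ✓; |WP| = 27.20 ✓; ∠WPB = 149.9° ✓; |PB| = 23.20 ✓; ∠(PB, BU) = 90.00° ✓; |BU| = 24.90 ✓; ∠BUN = 76.90° ✓; |UN| = 15.90 ✓; ∠(UN, NM) = 90.00° ✓; |NM| = 22.10 ✓; ∠(NM, MA) = 85.50° ✗; |MA| = 14.00 ✓.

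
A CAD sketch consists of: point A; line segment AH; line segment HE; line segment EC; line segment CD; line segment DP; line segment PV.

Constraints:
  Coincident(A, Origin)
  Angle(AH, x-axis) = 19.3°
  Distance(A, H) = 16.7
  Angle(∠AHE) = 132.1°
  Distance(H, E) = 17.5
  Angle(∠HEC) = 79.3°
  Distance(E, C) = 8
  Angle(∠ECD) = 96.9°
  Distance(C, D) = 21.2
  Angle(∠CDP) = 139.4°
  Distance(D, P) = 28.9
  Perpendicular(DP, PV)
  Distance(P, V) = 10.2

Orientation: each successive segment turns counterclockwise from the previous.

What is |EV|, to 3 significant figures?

41.8

A is at the origin; AH runs at 19.3° with length 16.7, so H = (15.8, 5.52). ∠AHE = 132.1° gives HE at 67.2° from the x-axis; with |HE| = 17.5, E = (22.5, 21.7). ∠HEC = 79.3° gives EC at 168° from the x-axis; with |EC| = 8.0, C = (14.7, 23.3). ∠ECD = 96.9° gives CD at -109° from the x-axis; with |CD| = 21.2, D = (7.82, 3.28). ∠CDP = 139.4° gives DP at -68.4° from the x-axis; with |DP| = 28.9, P = (18.5, -23.6). DP is perpendicular to PV, so PV runs at 21.6°; with |PV| = 10.2, V = (27.9, -19.8). Then |EV| = |V − E| = 41.8.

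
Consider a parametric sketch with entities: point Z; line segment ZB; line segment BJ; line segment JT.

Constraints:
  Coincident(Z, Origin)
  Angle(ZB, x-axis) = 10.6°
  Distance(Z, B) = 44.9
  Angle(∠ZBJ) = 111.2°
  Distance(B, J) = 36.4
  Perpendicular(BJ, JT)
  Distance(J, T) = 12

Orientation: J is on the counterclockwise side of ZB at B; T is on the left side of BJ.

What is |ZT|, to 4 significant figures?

60.52

Z is at the origin; ZB runs at 10.6° with length 44.9, so B = 44.9·(cos 10.6°, sin 10.6°) = (44.13, 8.259). ∠ZBJ = 111.2°, so BJ runs at 10.6° + (180° − 111.2°) = 79.40° from the x-axis; with |BJ| = 36.4, J = B + 36.4·(cos 79.40°, sin 79.40°) = (50.83, 44.04). BJ ⟂ JT; with |JT| = 12.0 on the left of BJ, T = J + 12.0·(-0.9829, 0.1840) = (39.03, 46.25). Then |ZT| = |T − Z| = 60.52.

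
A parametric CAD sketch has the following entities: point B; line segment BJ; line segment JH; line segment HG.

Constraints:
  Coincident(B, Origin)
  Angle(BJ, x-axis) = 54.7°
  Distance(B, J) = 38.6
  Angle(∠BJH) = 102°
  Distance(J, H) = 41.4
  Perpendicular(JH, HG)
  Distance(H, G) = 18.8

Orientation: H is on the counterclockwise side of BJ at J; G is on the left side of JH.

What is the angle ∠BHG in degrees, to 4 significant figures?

52.62°

B is at the origin; BJ runs at 54.7° with length 38.6, so J = 38.6·(cos 54.7°, sin 54.7°) = (22.31, 31.50). ∠BJH = 102.0°, so JH runs at 54.7° + (180° − 102.0°) = 132.7° from the x-axis; with |JH| = 41.4, H = J + 41.4·(cos 132.7°, sin 132.7°) = (-5.771, 61.93). JH is perpendicular to HG; with |HG| = 18.8 on the left of JH, G = H + 18.8·(-0.7349, -0.6782) = (-19.59, 49.18). Then cos ∠BHG = HB·HG / (|HB||HG|), giving 52.62°.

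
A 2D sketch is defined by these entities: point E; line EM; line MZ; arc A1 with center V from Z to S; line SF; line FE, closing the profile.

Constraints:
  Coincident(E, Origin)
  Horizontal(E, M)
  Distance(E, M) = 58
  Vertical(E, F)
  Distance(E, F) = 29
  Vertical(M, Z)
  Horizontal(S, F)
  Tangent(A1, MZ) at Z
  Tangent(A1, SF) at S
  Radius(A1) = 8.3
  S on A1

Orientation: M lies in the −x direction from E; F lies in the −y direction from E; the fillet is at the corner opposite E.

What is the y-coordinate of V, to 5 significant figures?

-20.700

E is at the origin; EM is horizontal with |EM| = 58.0 and M on the −x side, so M = (-58.000, 0.0000). EF is vertical with |EF| = 29.0 and F on the −y side, so F = (0.0000, -29.000). The virtual corner opposite E is at (-58.000, -29.000). Since A1 is tangent to MZ there, VZ ⟂ MZ and the tangent condition forces VS to be normal to SF, with radius 8.3, so the center V sits 8.3 in from both sides at V = (-49.700, -20.700). So V.y = -20.700.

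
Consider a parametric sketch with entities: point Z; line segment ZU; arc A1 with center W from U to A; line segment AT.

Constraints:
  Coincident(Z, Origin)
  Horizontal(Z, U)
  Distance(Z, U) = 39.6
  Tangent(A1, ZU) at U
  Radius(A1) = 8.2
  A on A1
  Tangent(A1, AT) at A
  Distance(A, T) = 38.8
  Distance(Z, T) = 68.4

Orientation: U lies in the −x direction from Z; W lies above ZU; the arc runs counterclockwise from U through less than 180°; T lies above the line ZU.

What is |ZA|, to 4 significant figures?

34.48

Z is at the origin; Z and U share the same y with |ZU| = 39.6 and U on the −x side, so U = (-39.60, 0.000). Since A1 is tangent to ZU there, WU ⟂ ZU, so W = U + (0, 8.2) = (-39.60, 8.200). Since WA ⟂ AT (tangency), |WT| = √(8.2² + 38.8²) = 39.66 regardless of where A sits on A1. So T lies on both circle(Z, 68.4) and circle(W, 39.66); the above-ZU intersection is T = (-50.26, 46.40). A is the foot of the tangent from T: A = (-32.33, 11.99).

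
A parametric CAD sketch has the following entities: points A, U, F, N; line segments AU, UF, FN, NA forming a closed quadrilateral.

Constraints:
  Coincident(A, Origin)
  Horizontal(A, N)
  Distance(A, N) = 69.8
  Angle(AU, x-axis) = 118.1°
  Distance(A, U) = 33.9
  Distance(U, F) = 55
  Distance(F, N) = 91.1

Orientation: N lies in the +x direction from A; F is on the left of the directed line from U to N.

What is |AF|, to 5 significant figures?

75.965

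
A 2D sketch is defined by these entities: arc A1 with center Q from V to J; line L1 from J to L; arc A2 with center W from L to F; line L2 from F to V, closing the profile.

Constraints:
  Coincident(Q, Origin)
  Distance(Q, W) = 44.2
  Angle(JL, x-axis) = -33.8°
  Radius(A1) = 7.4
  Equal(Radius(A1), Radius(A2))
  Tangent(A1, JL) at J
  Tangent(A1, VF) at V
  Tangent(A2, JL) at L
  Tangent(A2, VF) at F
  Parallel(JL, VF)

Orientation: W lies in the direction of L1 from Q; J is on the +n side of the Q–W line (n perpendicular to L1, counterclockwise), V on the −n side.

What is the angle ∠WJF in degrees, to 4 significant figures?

9.008°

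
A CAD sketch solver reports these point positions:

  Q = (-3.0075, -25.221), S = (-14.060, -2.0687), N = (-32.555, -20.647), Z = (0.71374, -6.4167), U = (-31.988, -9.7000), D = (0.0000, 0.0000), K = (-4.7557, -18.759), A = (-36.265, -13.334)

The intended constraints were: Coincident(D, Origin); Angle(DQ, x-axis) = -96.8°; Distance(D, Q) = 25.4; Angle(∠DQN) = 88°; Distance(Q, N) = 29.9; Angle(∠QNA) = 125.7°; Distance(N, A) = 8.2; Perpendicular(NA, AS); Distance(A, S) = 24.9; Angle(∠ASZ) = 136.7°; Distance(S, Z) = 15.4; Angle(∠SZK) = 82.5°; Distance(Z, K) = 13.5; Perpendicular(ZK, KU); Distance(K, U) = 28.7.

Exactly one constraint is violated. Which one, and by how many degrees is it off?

Perpendicular(ZK, KU) — off by 5.50°.

D = (0.00, 0.00) ✓; DQ at -96.80° ✓; |DQ| = 25.40 ✓; ∠DQN = 88.00° ✓; |QN| = 29.90 ✓; ∠QNA = 125.7° ✓; |NA| = 8.200 ✓; ∠(NA, AS) = 90.00° ✓; |AS| = 24.90 ✓; ∠ASZ = 136.7° ✓; |SZ| = 15.40 ✓; ∠SZK = 82.50° ✓; |ZK| = 13.50 ✓; ∠(ZK, KU) = 84.50° ✗; |KU| = 28.70 ✓.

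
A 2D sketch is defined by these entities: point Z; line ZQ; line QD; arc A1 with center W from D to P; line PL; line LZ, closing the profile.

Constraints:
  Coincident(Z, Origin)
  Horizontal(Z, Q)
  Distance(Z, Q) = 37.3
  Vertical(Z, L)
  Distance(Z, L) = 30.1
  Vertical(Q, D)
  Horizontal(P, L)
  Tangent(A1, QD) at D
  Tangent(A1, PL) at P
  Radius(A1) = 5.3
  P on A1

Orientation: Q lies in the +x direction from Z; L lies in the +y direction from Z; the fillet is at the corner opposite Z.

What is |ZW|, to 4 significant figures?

40.49

Z is at the origin; ZQ is horizontal with |ZQ| = 37.3 and Q on the +x side, so Q = (37.30, 0.000). ZL is vertical with |ZL| = 30.1 and L on the +y side, so L = (0.000, 30.10). The virtual corner opposite Z is at (37.30, 30.10). Since A1 is tangent to QD there, WD ⟂ QD and tangency of A1 to PL means the radius WP is perpendicular to PL, with radius 5.3, so the center W sits 5.3 in from both sides at W = (32.00, 24.80). Then |ZW| = |W − Z| = 40.49.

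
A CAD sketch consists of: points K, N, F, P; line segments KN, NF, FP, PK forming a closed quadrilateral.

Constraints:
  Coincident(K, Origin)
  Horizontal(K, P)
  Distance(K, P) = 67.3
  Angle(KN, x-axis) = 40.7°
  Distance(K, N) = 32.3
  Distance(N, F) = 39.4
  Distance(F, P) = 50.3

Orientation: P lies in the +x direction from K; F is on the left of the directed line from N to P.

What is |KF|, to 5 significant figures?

71.677

Checks: |NF| = 39.40 ✓; |FP| = 50.30 ✓.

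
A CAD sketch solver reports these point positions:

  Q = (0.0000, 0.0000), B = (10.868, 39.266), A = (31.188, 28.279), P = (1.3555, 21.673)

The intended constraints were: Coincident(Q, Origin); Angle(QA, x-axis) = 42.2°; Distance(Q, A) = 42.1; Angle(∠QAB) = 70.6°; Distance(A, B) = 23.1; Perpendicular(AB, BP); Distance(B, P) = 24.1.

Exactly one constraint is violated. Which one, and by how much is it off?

Distance(B, P) = 24.1 — off by 4.10.

Q = (0.00, 0.00) ✓; QA at 42.20° ✓; |QA| = 42.10 ✓; ∠QAB = 70.60° ✓; |AB| = 23.10 ✓; ∠(AB, BP) = 90.00° ✓; |BP| = 20.00 ✗.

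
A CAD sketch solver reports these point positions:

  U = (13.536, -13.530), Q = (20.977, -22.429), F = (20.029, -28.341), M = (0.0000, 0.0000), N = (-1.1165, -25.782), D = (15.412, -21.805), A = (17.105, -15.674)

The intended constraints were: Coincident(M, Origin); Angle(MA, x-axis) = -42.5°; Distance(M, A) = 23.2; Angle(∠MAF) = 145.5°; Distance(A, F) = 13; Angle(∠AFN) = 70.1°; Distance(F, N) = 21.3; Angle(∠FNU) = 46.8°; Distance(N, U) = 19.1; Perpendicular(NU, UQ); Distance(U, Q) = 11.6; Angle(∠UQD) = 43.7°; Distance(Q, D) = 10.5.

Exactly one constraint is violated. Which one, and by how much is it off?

Distance(Q, D) = 10.5 — off by 4.90.

M = (0.00, 0.00) ✓; MA at -42.50° ✓; |MA| = 23.20 ✓; ∠MAF = 145.5° ✓; |AF| = 13.00 ✓; ∠AFN = 70.10° ✓; |FN| = 21.30 ✓; ∠FNU = 46.80° ✓; |NU| = 19.10 ✓; ∠(NU, UQ) = 90.00° ✓; |UQ| = 11.60 ✓; ∠UQD = 43.70° ✓; |QD| = 5.600 ✗.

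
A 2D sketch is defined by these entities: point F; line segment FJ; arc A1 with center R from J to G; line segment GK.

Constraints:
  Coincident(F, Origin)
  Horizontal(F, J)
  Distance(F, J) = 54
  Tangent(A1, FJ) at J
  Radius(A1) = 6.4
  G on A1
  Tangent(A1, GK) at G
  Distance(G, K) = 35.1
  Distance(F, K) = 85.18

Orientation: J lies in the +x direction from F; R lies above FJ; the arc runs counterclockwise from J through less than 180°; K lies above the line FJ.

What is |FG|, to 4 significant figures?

59.36

F is at the origin; F and J share the same y with |FJ| = 54.0 and J on the +x side, so J = (54.00, 0.000). The tangent condition forces RJ to be normal to FJ, so R = J + (0, 6.4) = (54.00, 6.400). Since RG ⟂ GK (tangency), |RK| = √(6.4² + 35.1²) = 35.68 regardless of where G sits on A1. So K lies on both circle(F, 85.18) and circle(R, 35.68); the above-FJ intersection is K = (79.00, 31.86). G is the foot of the tangent from K: G = (59.30, 2.808).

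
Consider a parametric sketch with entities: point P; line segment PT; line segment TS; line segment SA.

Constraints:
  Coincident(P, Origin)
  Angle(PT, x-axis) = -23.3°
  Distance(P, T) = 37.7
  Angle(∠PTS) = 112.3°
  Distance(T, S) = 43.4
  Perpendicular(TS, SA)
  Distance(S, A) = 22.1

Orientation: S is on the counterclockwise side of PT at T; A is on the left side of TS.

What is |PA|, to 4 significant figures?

59.10

P is at the origin; PT runs at -23.3° with length 37.7, so T = 37.7·(cos -23.3°, sin -23.3°) = (34.63, -14.91). ∠PTS = 112.3°, so TS runs at -23.3° + (180° − 112.3°) = 44.40° from the x-axis; with |TS| = 43.4, S = T + 43.4·(cos 44.40°, sin 44.40°) = (65.63, 15.45). The perpendicularity gives SA at right angles to TS; with |SA| = 22.1 on the left of TS, A = S + 22.1·(-0.6997, 0.7145) = (50.17, 31.24). Then |PA| = |A − P| = 59.10.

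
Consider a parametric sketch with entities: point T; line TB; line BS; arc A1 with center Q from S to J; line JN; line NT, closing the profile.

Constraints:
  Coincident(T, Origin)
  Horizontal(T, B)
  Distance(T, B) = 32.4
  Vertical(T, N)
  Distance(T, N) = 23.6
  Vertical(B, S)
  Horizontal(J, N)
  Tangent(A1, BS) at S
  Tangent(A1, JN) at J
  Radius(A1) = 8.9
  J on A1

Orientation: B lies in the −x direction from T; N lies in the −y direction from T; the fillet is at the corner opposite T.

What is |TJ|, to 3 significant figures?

33.3

The virtual corner opposite T is at (-32.4, -23.6). Tangency of A1 to BS means the radius QS is perpendicular to BS and tangency of A1 to JN means the radius QJ is perpendicular to JN, with radius 8.9, so the center Q sits 8.9 in from both sides at Q = (-23.5, -14.7). That places the tangent points at S = (-32.4, -14.7) on BS and J = (-23.5, -23.6) on JN. Then |TJ| = |J − T| = 33.3.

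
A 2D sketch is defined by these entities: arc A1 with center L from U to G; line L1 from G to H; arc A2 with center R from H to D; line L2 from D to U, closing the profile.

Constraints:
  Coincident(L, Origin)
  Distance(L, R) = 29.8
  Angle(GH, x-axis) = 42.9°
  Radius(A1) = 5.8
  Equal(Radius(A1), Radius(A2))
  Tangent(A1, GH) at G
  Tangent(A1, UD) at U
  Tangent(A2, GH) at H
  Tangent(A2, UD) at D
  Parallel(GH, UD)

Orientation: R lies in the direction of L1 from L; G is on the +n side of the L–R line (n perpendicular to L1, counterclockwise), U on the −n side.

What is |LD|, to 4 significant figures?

30.36

The slot axis is L1's direction at 42.9°, so u = (cos 42.9°, sin 42.9°) = (0.7325, 0.6807) and n = (−sin 42.9°, cos 42.9°) = (-0.6807, 0.7325). L is at the origin and R lies 29.8 along u from L, so R = 29.8·u = (21.83, 20.29). Tangency of A1 to both parallel lines with radius 5.8 puts G and U at L ± 5.8·n: G = (-3.948, 4.249), U = (3.948, -4.249). Equal radii place H and D the same way about R: H = R + 5.8·n = (17.88, 24.53), D = R − 5.8·n = (25.78, 16.04). Then |LD| = |D − L| = 30.36.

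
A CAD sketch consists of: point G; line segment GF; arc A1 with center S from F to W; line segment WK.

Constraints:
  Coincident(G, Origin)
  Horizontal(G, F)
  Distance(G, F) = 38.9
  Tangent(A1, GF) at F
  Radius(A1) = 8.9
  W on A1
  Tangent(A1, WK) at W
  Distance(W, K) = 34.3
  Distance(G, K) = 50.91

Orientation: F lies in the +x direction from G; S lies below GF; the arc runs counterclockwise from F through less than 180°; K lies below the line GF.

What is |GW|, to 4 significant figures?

31.16

Checks: |SW| = 8.900 ✓; ∠(SW, WK) = 90.00° ✓; |WK| = 34.30 ✓; |GK| = 50.91 ✓.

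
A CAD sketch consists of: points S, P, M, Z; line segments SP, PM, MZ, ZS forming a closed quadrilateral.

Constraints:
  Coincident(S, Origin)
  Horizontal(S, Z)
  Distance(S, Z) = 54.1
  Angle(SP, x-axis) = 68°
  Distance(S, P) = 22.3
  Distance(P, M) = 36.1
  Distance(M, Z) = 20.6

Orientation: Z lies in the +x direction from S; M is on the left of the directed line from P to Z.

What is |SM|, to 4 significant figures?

47.94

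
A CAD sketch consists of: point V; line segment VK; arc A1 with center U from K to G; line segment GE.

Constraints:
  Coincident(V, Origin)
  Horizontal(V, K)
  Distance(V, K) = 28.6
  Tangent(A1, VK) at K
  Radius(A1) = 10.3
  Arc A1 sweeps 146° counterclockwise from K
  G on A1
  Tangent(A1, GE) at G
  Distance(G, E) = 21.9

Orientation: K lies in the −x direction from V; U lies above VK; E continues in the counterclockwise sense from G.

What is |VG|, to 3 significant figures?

29.6

V is at the origin; V and K share the same y with |VK| = 28.6 and K on the −x side, so K = (-28.6, 0.00). The tangent condition forces UK to be normal to VK, so U = K + (0, 10.3) = (-28.6, 10.3). On A1, K sits at bearing -90° from U; a 146° counterclockwise sweep puts G at bearing 56°, so G = U + 10.3·(cos 56°, sin 56°) = (-22.8, 18.8). Then |VG| = |G − V| = 29.6.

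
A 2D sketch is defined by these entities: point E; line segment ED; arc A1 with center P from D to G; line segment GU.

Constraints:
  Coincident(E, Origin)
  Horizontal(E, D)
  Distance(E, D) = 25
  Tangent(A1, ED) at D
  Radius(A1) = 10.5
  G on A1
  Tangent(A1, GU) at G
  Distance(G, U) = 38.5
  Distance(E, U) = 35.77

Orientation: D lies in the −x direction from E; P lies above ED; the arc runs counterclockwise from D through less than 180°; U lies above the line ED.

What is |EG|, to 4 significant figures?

17.10

E is at the origin; ED is horizontal with |ED| = 25.0 and D on the −x side, so D = (-25.00, 0.000). A1 meets ED tangentially, so PD is at right angles to ED, so P = D + (0, 10.5) = (-25.00, 10.50). Since PG ⟂ GU (tangency), |PU| = √(10.5² + 38.5²) = 39.91 regardless of where G sits on A1. So U lies on both circle(E, 35.77) and circle(P, 39.91); the above-ED intersection is U = (6.341, 35.20). G is the foot of the tangent from U: G = (-16.56, 4.255).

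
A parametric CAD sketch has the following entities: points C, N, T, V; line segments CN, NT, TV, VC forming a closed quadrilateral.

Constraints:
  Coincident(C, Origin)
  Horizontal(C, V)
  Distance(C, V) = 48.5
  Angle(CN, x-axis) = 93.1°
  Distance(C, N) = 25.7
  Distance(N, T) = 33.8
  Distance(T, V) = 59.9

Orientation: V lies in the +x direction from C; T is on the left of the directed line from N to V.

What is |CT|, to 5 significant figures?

55.806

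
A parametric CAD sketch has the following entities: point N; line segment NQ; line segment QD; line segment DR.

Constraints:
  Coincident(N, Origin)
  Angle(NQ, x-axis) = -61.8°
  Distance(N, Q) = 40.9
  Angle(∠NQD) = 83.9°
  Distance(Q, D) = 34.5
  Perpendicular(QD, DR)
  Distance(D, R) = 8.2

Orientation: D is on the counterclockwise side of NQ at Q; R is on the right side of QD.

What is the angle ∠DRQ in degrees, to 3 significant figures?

76.6°

∠NQD = 83.9°, so QD runs at -61.8° + (180° − 83.9°) = 34.3° from the x-axis; with |QD| = 34.5, D = Q + 34.5·(cos 34.3°, sin 34.3°) = (47.8, -16.6). QD ⟂ DR; with |DR| = 8.2 on the right of QD, R = D + 8.2·(0.564, -0.826) = (52.4, -23.4). Then cos ∠DRQ = RD·RQ / (|RD||RQ|), giving 76.6°.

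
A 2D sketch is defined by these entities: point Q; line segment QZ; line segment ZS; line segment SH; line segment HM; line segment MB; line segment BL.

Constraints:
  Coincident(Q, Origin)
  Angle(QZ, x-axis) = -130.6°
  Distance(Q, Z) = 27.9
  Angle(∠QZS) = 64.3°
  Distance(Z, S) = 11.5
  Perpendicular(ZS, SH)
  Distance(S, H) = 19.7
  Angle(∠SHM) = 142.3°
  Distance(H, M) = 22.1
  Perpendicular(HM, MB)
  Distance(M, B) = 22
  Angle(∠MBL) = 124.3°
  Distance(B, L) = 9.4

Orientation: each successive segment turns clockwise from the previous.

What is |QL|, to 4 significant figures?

32.79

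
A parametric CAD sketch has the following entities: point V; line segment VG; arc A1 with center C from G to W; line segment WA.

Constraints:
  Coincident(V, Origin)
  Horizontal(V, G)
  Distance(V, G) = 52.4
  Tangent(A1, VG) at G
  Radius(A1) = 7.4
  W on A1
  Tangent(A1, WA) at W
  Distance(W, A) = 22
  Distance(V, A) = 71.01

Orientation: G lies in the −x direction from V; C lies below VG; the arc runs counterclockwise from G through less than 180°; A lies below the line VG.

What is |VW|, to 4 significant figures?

59.69

Checks: ∠(CG, GV) = 90.00° ✓; |CG| = 7.400 ✓; |CW| = 7.400 ✓; ∠(CW, WA) = 90.00° ✓; |WA| = 22.00 ✓; |VA| = 71.01 ✓.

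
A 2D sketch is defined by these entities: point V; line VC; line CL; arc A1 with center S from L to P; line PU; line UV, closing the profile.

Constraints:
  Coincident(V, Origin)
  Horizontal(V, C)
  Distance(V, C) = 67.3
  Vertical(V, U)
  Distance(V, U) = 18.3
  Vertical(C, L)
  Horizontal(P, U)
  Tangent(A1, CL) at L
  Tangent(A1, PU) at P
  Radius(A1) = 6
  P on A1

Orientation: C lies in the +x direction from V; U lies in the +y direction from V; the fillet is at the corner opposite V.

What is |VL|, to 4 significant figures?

68.41

The virtual corner opposite V is at (67.30, 18.30). A1 meets CL tangentially, so SL is at right angles to CL and tangency of A1 to PU means the radius SP is perpendicular to PU, with radius 6.0, so the center S sits 6.0 in from both sides at S = (61.30, 12.30). That places the tangent points at L = (67.30, 12.30) on CL and P = (61.30, 18.30) on PU. Then |VL| = |L − V| = 68.41.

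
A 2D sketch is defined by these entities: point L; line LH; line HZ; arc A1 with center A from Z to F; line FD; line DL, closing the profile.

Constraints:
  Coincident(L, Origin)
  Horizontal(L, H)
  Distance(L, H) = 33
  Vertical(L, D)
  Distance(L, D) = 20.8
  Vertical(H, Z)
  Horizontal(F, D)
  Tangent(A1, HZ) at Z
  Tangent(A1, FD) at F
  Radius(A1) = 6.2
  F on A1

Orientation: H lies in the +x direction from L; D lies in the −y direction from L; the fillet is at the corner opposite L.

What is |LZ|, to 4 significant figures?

36.09

The virtual corner opposite L is at (33.00, -20.80). The tangent condition forces AZ to be normal to HZ and A1 meets FD tangentially, so AF is at right angles to FD, with radius 6.2, so the center A sits 6.2 in from both sides at A = (26.80, -14.60). That places the tangent points at Z = (33.00, -14.60) on HZ and F = (26.80, -20.80) on FD. Then |LZ| = |Z − L| = 36.09.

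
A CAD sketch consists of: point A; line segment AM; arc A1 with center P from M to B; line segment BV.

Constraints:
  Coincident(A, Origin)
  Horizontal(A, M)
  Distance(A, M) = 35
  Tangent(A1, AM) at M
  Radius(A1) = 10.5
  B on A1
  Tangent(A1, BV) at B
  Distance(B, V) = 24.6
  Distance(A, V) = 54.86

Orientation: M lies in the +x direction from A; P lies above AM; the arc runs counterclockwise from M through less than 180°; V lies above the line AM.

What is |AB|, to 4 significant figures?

46.99

Checks: |PB| = 10.50 ✓; ∠(PB, BV) = 90.00° ✓; |BV| = 24.60 ✓; |AV| = 54.86 ✓.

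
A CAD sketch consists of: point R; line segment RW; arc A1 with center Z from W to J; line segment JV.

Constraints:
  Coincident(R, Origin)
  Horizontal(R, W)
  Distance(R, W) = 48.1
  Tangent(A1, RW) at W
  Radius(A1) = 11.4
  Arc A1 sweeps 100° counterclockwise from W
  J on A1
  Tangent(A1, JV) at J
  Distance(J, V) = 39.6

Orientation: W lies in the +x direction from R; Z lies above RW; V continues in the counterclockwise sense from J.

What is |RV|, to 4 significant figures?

74.12

On A1, W sits at bearing -90° from Z; a 100° counterclockwise sweep puts J at bearing 10°, so J = Z + 11.4·(cos 10°, sin 10°) = (59.33, 13.38). A1 meets JV tangentially, so ZJ is at right angles to JV, so JV runs along (−sin 10°, cos 10°); with |JV| = 39.6, V = (52.45, 52.38). Then |RV| = |V − R| = 74.12.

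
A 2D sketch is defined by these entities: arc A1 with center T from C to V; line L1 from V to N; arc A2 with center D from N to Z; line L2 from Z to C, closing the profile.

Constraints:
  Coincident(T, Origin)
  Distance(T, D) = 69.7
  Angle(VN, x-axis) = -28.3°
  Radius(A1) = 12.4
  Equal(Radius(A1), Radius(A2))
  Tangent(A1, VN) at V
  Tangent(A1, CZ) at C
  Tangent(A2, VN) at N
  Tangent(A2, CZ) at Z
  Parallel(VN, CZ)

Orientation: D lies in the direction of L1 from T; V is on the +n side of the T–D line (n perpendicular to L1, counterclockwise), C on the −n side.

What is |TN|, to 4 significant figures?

70.79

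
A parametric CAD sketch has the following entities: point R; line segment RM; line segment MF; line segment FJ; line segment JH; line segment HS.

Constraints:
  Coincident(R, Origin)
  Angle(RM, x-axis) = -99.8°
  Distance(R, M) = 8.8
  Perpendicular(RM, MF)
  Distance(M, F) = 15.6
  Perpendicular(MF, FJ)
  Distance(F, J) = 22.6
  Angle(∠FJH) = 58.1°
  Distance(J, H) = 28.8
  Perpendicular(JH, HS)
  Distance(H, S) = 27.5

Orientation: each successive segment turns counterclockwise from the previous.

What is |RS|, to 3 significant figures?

25.4

R is at the origin; RM runs at -99.8° with length 8.8, so M = (-1.50, -8.67). RM is perpendicular to MF, so MF runs at -9.80°; with |MF| = 15.6, F = (13.9, -11.3). MF is perpendicular to FJ, so FJ runs at 80.2°; with |FJ| = 22.6, J = (17.7, 10.9). ∠FJH = 58.1° gives JH at -158° from the x-axis; with |JH| = 28.8, H = (-8.96, 0.108). The perpendicularity gives HS at right angles to JH, so HS runs at -67.9°; with |HS| = 27.5, S = (1.38, -25.4). Then |RS| = |S − R| = 25.4.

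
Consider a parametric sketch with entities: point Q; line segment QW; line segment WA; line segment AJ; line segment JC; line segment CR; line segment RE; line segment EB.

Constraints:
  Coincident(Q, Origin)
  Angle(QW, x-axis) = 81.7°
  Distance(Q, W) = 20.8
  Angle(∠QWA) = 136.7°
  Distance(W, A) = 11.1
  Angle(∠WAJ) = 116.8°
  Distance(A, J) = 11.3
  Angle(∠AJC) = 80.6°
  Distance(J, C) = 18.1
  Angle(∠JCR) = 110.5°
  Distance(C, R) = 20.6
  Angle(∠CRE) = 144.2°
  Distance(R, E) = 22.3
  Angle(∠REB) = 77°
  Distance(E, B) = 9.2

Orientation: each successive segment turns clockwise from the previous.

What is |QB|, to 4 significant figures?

36.85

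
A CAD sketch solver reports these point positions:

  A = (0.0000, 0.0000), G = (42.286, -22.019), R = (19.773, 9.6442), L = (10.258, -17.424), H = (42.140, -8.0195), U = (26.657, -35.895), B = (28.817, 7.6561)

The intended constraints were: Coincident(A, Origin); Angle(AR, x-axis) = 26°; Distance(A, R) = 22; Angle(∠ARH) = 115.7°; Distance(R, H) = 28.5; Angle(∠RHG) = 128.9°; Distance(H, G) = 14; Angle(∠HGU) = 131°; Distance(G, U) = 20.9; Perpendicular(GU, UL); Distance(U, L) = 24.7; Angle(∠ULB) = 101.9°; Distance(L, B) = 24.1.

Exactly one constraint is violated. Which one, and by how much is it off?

Distance(L, B) = 24.1 — off by 7.10.

A = (0.00, 0.00) ✓; AR at 26.00° ✓; |AR| = 22.00 ✓; ∠ARH = 115.7° ✓; |RH| = 28.50 ✓; ∠RHG = 128.9° ✓; |HG| = 14.00 ✓; ∠HGU = 131.0° ✓; |GU| = 20.90 ✓; ∠(GU, UL) = 90.00° ✓; |UL| = 24.70 ✓; ∠ULB = 101.9° ✓; |LB| = 31.20 ✗.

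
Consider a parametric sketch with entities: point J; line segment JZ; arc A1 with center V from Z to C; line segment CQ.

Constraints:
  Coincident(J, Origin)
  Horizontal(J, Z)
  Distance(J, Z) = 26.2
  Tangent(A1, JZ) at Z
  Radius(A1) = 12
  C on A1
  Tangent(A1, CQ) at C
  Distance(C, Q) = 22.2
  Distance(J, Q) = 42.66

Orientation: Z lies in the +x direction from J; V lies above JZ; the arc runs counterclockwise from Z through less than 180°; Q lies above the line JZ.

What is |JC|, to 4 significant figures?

40.55

J is at the origin; J and Z share the same y with |JZ| = 26.2 and Z on the +x side, so Z = (26.20, 0.000). Since A1 is tangent to JZ there, VZ ⟂ JZ, so V = Z + (0, 12) = (26.20, 12.00). Since VC ⟂ CQ (tangency), |VQ| = √(12.0² + 22.2²) = 25.24 regardless of where C sits on A1. So Q lies on both circle(J, 42.66) and circle(V, 25.24); the above-JZ intersection is Q = (21.57, 36.81). C is the foot of the tangent from Q: C = (35.53, 19.55).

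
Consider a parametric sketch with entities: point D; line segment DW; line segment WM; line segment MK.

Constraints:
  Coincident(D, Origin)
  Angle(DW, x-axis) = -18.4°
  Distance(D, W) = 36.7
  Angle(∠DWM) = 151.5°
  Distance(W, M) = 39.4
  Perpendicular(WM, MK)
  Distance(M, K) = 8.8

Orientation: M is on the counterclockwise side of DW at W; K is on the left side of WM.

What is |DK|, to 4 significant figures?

72.18

∠DWM = 151.5°, so WM runs at -18.4° + (180° − 151.5°) = 10.10° from the x-axis; with |WM| = 39.4, M = W + 39.4·(cos 10.10°, sin 10.10°) = (73.61, -4.675). WM ⟂ MK; with |MK| = 8.8 on the left of WM, K = M + 8.8·(-0.1754, 0.9845) = (72.07, 3.989). Then |DK| = |K − D| = 72.18.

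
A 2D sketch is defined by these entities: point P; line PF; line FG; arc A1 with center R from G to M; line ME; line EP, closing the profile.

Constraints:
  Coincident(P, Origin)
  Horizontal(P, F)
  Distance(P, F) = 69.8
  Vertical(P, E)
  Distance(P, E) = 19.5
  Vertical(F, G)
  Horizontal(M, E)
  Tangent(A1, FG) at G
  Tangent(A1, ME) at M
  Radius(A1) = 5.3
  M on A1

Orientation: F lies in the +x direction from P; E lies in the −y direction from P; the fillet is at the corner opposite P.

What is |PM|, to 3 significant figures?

67.4

P is at the origin; P and F share the same y with |PF| = 69.8 and F on the +x side, so F = (69.8, 0.00). P and E share the same x with |PE| = 19.5 and E on the −y side, so E = (0.00, -19.5). The virtual corner opposite P is at (69.8, -19.5). The tangent condition forces RG to be normal to FG and A1 meets ME tangentially, so RM is at right angles to ME, with radius 5.3, so the center R sits 5.3 in from both sides at R = (64.5, -14.2). That places the tangent points at G = (69.8, -14.2) on FG and M = (64.5, -19.5) on ME. Then |PM| = |M − P| = 67.4.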